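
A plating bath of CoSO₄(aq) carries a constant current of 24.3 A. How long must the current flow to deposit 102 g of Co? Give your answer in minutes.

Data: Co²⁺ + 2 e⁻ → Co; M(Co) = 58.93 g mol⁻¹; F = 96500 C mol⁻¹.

229 min

n(Co) = m/M = 102 / 58.93 = 1.731 mol.
Each Co atom requires 2 electrons, so n(e⁻) = 2 × 1.731 = 3.462 mol.
Q = n(e⁻)·F = 3.462 × 96500 = 334100 C.
t = Q/I = 334100 / 24.30 A = 13750 s = 229 min.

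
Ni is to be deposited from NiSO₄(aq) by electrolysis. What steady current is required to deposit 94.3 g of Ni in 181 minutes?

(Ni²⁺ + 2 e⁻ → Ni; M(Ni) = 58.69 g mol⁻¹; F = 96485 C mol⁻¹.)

28.6 A

n(Ni) = 94.3 / 58.69 = 1.607 mol.
n(e⁻) = 2 × 1.607 = 3.213 mol.
Q = n(e⁻)·F = 3.213 × 96485 = 310100 C.
I = Q/t = 310100 / 10860 s = 28.6 A.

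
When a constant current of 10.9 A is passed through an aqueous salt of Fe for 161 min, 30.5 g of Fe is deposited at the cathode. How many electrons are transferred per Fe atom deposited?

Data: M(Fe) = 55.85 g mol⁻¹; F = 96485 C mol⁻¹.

Q = I·t = 10.90 A × 9660.0 s = 105300 C, so n(e⁻) = 105300/96485 = 1.091 mol.
n(Fe) deposited = 30.5 / 55.85 = 0.5461 mol.
Electrons per atom = n(e⁻)/n(Fe) = 1.091 / 0.5461 = 2.00 ≈ 2, so the ion is Fe²⁺.

2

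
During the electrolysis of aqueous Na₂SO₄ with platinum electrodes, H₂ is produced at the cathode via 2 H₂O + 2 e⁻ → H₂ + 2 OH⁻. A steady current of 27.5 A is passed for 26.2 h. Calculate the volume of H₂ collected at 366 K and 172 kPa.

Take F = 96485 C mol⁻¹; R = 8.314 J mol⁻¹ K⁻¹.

Q = I·t = 27.50 A × 94320 s = 2594000 C.
n(e⁻) = Q/F = 2594000 / 96485 = 26.88 mol.
2 electrons are transferred per H₂ molecule, so n(H₂) = 26.88 / 2 = 13.44 mol.
V = nRT/P = (13.44 × 8.314 × 366) / (172 × 10³ Pa) = 0.238 m³ = 238 L.

238 L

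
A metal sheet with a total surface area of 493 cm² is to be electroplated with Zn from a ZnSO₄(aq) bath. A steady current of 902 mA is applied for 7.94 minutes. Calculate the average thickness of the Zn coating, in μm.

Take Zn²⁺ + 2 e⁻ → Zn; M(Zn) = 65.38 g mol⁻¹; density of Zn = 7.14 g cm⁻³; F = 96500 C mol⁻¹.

Q = I·t = 0.9020 × 476.40 = 429.7 C; n(e⁻) = 0.004453 mol.
n(Zn) = n(e⁻)/2 = 0.002226 mol, so m = 0.002226 × 65.38 = 0.1456 g.
Volume = m/ρ = 0.1456 / 7.14 = 0.02039 cm³.
Thickness = V/A = 0.02039 / 493 = 4.14 × 10⁻⁵ cm = 0.414 μm.

0.414 μm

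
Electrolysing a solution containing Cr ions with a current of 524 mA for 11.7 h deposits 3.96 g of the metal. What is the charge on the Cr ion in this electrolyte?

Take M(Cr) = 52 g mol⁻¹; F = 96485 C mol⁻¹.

+3

Q = I·t = 0.5240 A × 42120 s = 22070 C, so n(e⁻) = 22070/96485 = 0.2287 mol.
n(Cr) deposited = 3.96 / 52 = 0.07615 mol.
Electrons per atom = n(e⁻)/n(Cr) = 0.2287 / 0.07615 = 3.00 ≈ 3, so the ion is Cr³⁺.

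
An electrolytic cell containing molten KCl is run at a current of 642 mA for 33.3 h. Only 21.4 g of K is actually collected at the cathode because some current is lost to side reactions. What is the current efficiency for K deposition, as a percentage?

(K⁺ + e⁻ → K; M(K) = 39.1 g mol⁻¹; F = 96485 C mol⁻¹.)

68.6 %

Q = I·t = 0.6420 × 119880 = 76960 C; n(e⁻) = 76960/96485 = 0.7977 mol.
Theoretical n(K) = n(e⁻)/1 = 0.7977 mol, i.e. m_theo = 0.7977 × 39.1 = 31.19 g.
Efficiency = m_actual / m_theo = 21.4 / 31.19 = 68.6 %.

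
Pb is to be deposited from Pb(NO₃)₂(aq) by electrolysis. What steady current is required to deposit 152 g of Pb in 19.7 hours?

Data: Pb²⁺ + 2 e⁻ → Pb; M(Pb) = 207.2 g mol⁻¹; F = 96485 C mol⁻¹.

2.00 A

n(Pb) = 152 / 207.2 = 0.7336 mol.
n(e⁻) = 2 × 0.7336 = 1.467 mol.
Q = n(e⁻)·F = 1.467 × 96485 = 141600 C.
I = Q/t = 141600 / 70920 s = 2.00 A.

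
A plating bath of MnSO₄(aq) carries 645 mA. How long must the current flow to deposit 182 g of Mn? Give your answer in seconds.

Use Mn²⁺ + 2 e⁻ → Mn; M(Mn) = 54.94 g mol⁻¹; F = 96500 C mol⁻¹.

9.91 × 10⁵ s

n(Mn) = m/M = 182 / 54.94 = 3.313 mol.
Each Mn atom requires 2 electrons, so n(e⁻) = 2 × 3.313 = 6.625 mol.
Q = n(e⁻)·F = 6.625 × 96500 = 639400 C.
t = Q/I = 639400 / 0.6450 A = 991200 s.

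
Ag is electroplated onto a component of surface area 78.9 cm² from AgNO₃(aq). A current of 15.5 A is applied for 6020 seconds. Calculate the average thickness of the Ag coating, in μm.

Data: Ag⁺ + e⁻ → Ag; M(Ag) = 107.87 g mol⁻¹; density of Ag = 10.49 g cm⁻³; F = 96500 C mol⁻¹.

1260 μm

Q = I·t = 15.50 × 6020.0 = 93310 C; n(e⁻) = 0.9669 mol.
n(Ag) = n(e⁻)/1 = 0.9669 mol, so m = 0.9669 × 107.87 = 104.3 g.
Volume = m/ρ = 104.3 / 10.49 = 9.943 cm³.
Thickness = V/A = 9.943 / 78.9 = 0.126 cm = 1260 μm.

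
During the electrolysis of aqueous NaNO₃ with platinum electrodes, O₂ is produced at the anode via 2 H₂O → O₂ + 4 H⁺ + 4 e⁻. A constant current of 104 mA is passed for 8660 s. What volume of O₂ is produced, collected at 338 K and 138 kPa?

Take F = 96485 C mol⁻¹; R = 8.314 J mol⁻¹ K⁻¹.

Q = I·t = 0.1040 A × 8660.0 s = 900.6 C.
n(e⁻) = Q/F = 900.6 / 96485 = 0.009335 mol.
4 electrons are transferred per O₂ molecule, so n(O₂) = 0.009335 / 4 = 0.002334 mol.
V = nRT/P = (0.002334 × 8.314 × 338) / (138 × 10³ Pa) = 4.75 × 10⁻⁵ m³ = 0.0475 L.

0.0475 L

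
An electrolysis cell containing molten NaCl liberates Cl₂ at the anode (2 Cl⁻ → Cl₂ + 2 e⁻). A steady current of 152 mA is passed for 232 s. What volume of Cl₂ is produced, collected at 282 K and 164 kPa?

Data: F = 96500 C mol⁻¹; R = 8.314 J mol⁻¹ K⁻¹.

0.00261 L

Q = I·t = 0.1520 A × 232.00 s = 35.26 C.
n(e⁻) = Q/F = 35.26 / 96500 = 0.0003654 mol.
2 electrons are transferred per Cl₂ molecule, so n(Cl₂) = 0.0003654 / 2 = 0.0001827 mol.
V = nRT/P = (0.0001827 × 8.314 × 282) / (164 × 10³ Pa) = 2.61 × 10⁻⁶ m³ = 0.00261 L.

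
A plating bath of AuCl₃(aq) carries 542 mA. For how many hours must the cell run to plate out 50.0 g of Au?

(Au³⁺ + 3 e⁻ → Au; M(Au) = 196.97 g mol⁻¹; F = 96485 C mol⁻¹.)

37.7 h

n(Au) = m/M = 50.0 / 196.97 = 0.2538 mol.
Each Au atom requires 3 electrons, so n(e⁻) = 3 × 0.2538 = 0.7615 mol.
Q = n(e⁻)·F = 0.7615 × 96485 = 73480 C.
t = Q/I = 73480 / 0.5420 A = 135600 s = 37.7 h.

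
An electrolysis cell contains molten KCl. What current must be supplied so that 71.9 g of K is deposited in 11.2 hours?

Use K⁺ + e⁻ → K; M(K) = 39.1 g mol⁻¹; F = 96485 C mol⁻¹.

n(K) = 71.9 / 39.1 = 1.839 mol.
n(e⁻) = 1 × 1.839 = 1.839 mol.
Q = n(e⁻)·F = 1.839 × 96485 = 177400 C.
I = Q/t = 177400 / 40320 s = 4.40 A.

4.40 A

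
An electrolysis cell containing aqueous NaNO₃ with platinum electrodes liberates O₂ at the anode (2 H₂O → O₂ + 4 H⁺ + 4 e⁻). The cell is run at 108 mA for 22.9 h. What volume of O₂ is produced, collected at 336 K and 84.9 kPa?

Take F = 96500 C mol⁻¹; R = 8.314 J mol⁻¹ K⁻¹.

Q = I·t = 0.1080 A × 82440 s = 8904 C.
n(e⁻) = Q/F = 8904 / 96500 = 0.09226 mol.
4 electrons are transferred per O₂ molecule, so n(O₂) = 0.09226 / 4 = 0.02307 mol.
V = nRT/P = (0.02307 × 8.314 × 336) / (84.9 × 10³ Pa) = 7.59 × 10⁻⁴ m³ = 0.759 L.

0.759 L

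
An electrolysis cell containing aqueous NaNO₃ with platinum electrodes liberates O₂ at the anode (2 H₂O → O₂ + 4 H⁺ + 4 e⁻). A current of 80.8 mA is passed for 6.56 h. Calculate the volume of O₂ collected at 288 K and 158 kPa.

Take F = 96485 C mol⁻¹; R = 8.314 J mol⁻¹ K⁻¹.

Q = I·t = 0.08080 A × 23616 s = 1908 C.
n(e⁻) = Q/F = 1908 / 96485 = 0.01978 mol.
4 electrons are transferred per O₂ molecule, so n(O₂) = 0.01978 / 4 = 0.004944 mol.
V = nRT/P = (0.004944 × 8.314 × 288) / (158 × 10³ Pa) = 7.49 × 10⁻⁵ m³ = 0.0749 L.

0.0749 L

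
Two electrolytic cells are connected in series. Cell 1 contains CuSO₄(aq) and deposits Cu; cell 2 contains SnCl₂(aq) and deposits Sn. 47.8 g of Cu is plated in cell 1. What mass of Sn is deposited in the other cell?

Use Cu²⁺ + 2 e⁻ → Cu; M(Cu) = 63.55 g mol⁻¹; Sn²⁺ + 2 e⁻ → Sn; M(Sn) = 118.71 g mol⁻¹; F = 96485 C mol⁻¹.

n(Cu) = 47.8 / 63.55 = 0.7522 mol.
Since Cu²⁺ + 2 e⁻ → Cu, n(e⁻) passed = 2 × 0.7522 = 1.504 mol.
Cells in series carry the same charge, so the same 1.504 mol of electrons passes through cell 2.
Sn²⁺ + 2 e⁻ → Sn, so n(Sn) = 1.504 / 2 = 0.7522 mol.
m(Sn) = 0.7522 × 118.71 = 89.3 g.

89.3 g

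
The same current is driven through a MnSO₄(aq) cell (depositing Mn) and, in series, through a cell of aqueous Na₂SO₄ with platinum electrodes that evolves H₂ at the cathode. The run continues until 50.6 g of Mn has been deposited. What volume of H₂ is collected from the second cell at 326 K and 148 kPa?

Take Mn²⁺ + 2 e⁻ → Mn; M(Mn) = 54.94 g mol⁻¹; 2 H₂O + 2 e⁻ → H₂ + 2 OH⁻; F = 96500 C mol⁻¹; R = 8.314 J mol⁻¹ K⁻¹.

n(Mn) = 50.6 / 54.94 = 0.9210 mol, so n(e⁻) = 2 × 0.9210 = 1.842 mol.
The cells are in series, so the same 1.842 mol of electrons passes through the second cell.
2 H₂O + 2 e⁻ → H₂ + 2 OH⁻ — 2 mol e⁻ per mol H₂, so n(H₂) = 1.842/2 = 0.9210 mol.
V = nRT/P = (0.9210 × 8.314 × 326) / (148 × 10³) = 0.0169 m³ = 16.9 L.

16.9 L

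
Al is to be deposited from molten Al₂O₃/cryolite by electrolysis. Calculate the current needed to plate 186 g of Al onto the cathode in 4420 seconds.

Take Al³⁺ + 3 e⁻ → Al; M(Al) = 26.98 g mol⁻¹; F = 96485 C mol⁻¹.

n(Al) = 186 / 26.98 = 6.894 mol.
n(e⁻) = 3 × 6.894 = 20.68 mol.
Q = n(e⁻)·F = 20.68 × 96485 = 1996000 C.
I = Q/t = 1996000 / 4420.0 s = 451 A.

451 A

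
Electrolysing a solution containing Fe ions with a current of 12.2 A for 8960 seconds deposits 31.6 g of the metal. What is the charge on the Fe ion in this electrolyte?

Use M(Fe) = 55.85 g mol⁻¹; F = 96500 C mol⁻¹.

Q = I·t = 12.20 A × 8960.0 s = 109300 C, so n(e⁻) = 109300/96500 = 1.133 mol.
n(Fe) deposited = 31.6 / 55.85 = 0.5658 mol.
Electrons per atom = n(e⁻)/n(Fe) = 1.133 / 0.5658 = 2.00 ≈ 2, so the ion is Fe²⁺.

+2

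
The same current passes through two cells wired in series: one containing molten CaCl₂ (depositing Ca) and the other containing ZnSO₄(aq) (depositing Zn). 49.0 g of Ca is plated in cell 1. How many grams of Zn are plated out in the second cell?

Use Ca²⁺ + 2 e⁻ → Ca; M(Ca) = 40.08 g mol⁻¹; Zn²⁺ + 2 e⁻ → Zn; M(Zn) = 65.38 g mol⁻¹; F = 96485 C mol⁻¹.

n(Ca) = 49.0 / 40.08 = 1.223 mol.
Since Ca²⁺ + 2 e⁻ → Ca, n(e⁻) passed = 2 × 1.223 = 2.445 mol.
Cells in series carry the same charge, so the same 2.445 mol of electrons passes through cell 2.
Zn²⁺ + 2 e⁻ → Zn, so n(Zn) = 2.445 / 2 = 1.223 mol.
m(Zn) = 1.223 × 65.38 = 79.9 g.

79.9 g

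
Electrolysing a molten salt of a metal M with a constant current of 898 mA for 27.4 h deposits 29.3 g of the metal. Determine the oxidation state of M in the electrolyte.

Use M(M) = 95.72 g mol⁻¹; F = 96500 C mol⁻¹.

Q = I·t = 0.8980 A × 98640 s = 88580 C, so n(e⁻) = 88580/96500 = 0.9179 mol.
n(M) deposited = 29.3 / 95.72 = 0.3061 mol.
Electrons per atom = n(e⁻)/n(M) = 0.9179 / 0.3061 = 3.00 ≈ 3, so the ion is M³⁺.

+3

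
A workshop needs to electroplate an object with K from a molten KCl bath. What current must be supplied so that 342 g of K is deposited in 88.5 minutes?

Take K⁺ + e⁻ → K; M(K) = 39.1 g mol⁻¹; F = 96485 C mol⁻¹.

n(K) = 342 / 39.1 = 8.747 mol.
n(e⁻) = 1 × 8.747 = 8.747 mol.
Q = n(e⁻)·F = 8.747 × 96485 = 843900 C.
I = Q/t = 843900 / 5310.0 s = 159 A.

159 A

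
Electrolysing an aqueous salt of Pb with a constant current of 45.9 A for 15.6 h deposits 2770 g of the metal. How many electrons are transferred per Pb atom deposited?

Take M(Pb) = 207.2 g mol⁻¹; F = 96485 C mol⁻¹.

Q = I·t = 45.90 A × 56160 s = 2578000 C, so n(e⁻) = 2578000/96485 = 26.72 mol.
n(Pb) deposited = 2770 / 207.2 = 13.37 mol.
Electrons per atom = n(e⁻)/n(Pb) = 26.72 / 13.37 = 2.00 ≈ 2, so the ion is Pb²⁺.

2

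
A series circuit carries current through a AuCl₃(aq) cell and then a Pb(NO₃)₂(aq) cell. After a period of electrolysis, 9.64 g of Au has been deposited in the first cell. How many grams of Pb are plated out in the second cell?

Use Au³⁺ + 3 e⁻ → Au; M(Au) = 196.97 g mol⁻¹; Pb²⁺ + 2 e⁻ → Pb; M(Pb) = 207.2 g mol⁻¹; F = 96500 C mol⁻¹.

n(Au) = 9.64 / 196.97 = 0.04894 mol.
Since Au³⁺ + 3 e⁻ → Au, n(e⁻) passed = 3 × 0.04894 = 0.1468 mol.
Cells in series carry the same charge, so the same 0.1468 mol of electrons passes through cell 2.
Pb²⁺ + 2 e⁻ → Pb, so n(Pb) = 0.1468 / 2 = 0.07341 mol.
m(Pb) = 0.07341 × 207.2 = 15.2 g.

15.2 g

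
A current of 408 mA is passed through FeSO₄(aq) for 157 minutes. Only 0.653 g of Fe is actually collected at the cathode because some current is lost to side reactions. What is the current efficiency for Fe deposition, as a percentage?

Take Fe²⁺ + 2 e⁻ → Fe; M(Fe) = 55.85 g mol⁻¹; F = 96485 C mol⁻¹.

Q = I·t = 0.4080 × 9420.0 = 3843 C; n(e⁻) = 3843/96485 = 0.03983 mol.
Theoretical n(Fe) = n(e⁻)/2 = 0.01992 mol, i.e. m_theo = 0.01992 × 55.85 = 1.112 g.
Efficiency = m_actual / m_theo = 0.653 / 1.112 = 58.7 %.

58.7 %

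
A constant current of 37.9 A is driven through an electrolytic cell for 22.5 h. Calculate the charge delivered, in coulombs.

3.07 × 10⁶ C

Q = I·t = 37.90 A × 81000 s = 3.07 × 10⁶ C.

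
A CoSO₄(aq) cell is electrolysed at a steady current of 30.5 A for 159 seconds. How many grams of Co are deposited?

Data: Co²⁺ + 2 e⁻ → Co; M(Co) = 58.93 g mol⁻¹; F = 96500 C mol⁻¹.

1.48 g

Q = I·t = 30.50 A × 159.00 s = 4850 C.
n(e⁻) = Q/F = 4850 / 96500 = 0.05025 mol.
Co²⁺ + 2 e⁻ → Co, so n(Co) = n(e⁻)/2 = 0.02513 mol.
m = n·M = 0.02513 × 58.93 = 1.48 g.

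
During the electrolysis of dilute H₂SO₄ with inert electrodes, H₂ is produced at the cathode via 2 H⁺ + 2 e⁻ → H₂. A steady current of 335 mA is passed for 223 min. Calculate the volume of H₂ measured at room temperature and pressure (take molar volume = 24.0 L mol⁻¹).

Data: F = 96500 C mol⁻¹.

Q = I·t = 0.3350 A × 13380 s = 4482 C.
n(e⁻) = Q/F = 4482 / 96500 = 0.04645 mol.
2 electrons are transferred per H₂ molecule, so n(H₂) = 0.04645 / 2 = 0.02322 mol.
V = n × V_m = 0.02322 × 24.0 = 0.557 L.

0.557 L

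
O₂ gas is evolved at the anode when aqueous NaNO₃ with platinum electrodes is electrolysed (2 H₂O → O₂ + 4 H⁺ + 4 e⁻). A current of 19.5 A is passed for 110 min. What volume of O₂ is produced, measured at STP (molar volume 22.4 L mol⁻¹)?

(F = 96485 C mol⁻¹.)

Q = I·t = 19.50 A × 6600.0 s = 128700 C.
n(e⁻) = Q/F = 128700 / 96485 = 1.334 mol.
4 electrons are transferred per O₂ molecule, so n(O₂) = 1.334 / 4 = 0.3335 mol.
V = n × V_m = 0.3335 × 22.4 = 7.47 L.

7.47 L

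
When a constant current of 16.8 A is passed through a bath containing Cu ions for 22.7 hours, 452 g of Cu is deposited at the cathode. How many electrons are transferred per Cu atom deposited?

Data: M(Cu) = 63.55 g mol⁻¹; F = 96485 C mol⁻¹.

Q = I·t = 16.80 A × 81720 s = 1373000 C, so n(e⁻) = 1373000/96485 = 14.23 mol.
n(Cu) deposited = 452 / 63.55 = 7.113 mol.
Electrons per atom = n(e⁻)/n(Cu) = 14.23 / 7.113 = 2.00 ≈ 2, so the ion is Cu²⁺.

2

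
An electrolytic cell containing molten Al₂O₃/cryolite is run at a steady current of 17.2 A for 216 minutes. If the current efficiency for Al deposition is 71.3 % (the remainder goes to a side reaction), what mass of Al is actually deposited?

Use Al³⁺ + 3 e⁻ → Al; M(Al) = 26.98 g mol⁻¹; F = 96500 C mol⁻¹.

14.8 g

Q = I·t = 17.20 × 12960 = 222900 C.
n(e⁻) = 222900/96500 = 2.310 mol; theoretically n(Al) = 2.310/3 = 0.7700 mol, m_theo = 20.77 g.
At 71.3 % efficiency, m_actual = 0.713 × 20.77 = 14.8 g.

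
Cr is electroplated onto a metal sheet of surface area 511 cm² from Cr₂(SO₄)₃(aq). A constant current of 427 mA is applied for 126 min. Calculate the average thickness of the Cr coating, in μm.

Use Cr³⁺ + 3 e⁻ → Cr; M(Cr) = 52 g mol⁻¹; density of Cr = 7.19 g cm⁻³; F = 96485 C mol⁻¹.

1.58 μm

Q = I·t = 0.4270 × 7560.0 = 3228 C; n(e⁻) = 0.03346 mol.
n(Cr) = n(e⁻)/3 = 0.01115 mol, so m = 0.01115 × 52 = 0.5799 g.
Volume = m/ρ = 0.5799 / 7.19 = 0.08066 cm³.
Thickness = V/A = 0.08066 / 511 = 1.58 × 10⁻⁴ cm = 1.58 μm.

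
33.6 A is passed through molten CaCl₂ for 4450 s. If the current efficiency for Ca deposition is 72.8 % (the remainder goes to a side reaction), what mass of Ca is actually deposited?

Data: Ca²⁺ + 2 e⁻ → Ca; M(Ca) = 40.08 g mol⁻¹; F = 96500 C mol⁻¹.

22.6 g

Q = I·t = 33.60 × 4450.0 = 149500 C.
n(e⁻) = 149500/96500 = 1.549 mol; theoretically n(Ca) = 1.549/2 = 0.7747 mol, m_theo = 31.05 g.
At 72.8 % efficiency, m_actual = 0.728 × 31.05 = 22.6 g.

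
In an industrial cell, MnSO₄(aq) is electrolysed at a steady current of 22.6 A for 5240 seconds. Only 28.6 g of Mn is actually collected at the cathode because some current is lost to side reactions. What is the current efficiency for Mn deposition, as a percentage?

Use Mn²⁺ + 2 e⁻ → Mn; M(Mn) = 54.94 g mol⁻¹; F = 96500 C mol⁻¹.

84.8 %

Q = I·t = 22.60 × 5240.0 = 118400 C; n(e⁻) = 118400/96500 = 1.227 mol.
Theoretical n(Mn) = n(e⁻)/2 = 0.6136 mol, i.e. m_theo = 0.6136 × 54.94 = 33.71 g.
Efficiency = m_actual / m_theo = 28.6 / 33.71 = 84.8 %.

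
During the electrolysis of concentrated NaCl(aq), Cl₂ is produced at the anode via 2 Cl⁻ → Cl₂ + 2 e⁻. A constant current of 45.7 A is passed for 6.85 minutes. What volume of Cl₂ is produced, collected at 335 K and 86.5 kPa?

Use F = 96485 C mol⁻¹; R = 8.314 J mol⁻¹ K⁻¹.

3.13 L

Q = I·t = 45.70 A × 411.00 s = 18780 C.
n(e⁻) = Q/F = 18780 / 96485 = 0.1947 mol.
2 electrons are transferred per Cl₂ molecule, so n(Cl₂) = 0.1947 / 2 = 0.09733 mol.
V = nRT/P = (0.09733 × 8.314 × 335) / (86.5 × 10³ Pa) = 0.00313 m³ = 3.13 L.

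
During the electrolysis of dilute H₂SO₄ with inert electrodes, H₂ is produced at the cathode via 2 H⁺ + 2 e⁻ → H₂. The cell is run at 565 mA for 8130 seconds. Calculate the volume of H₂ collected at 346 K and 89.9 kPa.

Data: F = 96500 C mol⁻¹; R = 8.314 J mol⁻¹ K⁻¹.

0.762 L

Q = I·t = 0.5650 A × 8130.0 s = 4593 C.
n(e⁻) = Q/F = 4593 / 96500 = 0.04760 mol.
2 electrons are transferred per H₂ molecule, so n(H₂) = 0.04760 / 2 = 0.02380 mol.
V = nRT/P = (0.02380 × 8.314 × 346) / (89.9 × 10³ Pa) = 7.62 × 10⁻⁴ m³ = 0.762 L.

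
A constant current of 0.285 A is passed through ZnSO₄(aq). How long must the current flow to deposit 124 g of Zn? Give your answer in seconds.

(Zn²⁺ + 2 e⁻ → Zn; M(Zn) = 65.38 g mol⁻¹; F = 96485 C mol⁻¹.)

1.28 × 10⁶ s

n(Zn) = m/M = 124 / 65.38 = 1.897 mol.
Each Zn atom requires 2 electrons, so n(e⁻) = 2 × 1.897 = 3.793 mol.
Q = n(e⁻)·F = 3.793 × 96485 = 366000 C.
t = Q/I = 366000 / 0.2850 A = 1284000 s.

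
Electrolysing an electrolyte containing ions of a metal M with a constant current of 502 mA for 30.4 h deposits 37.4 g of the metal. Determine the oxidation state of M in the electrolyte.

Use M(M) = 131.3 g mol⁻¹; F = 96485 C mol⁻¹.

+2

Q = I·t = 0.5020 A × 109440 s = 54940 C, so n(e⁻) = 54940/96485 = 0.5694 mol.
n(M) deposited = 37.4 / 131.3 = 0.2848 mol.
Electrons per atom = n(e⁻)/n(M) = 0.5694 / 0.2848 = 2.00 ≈ 2, so the ion is M²⁺.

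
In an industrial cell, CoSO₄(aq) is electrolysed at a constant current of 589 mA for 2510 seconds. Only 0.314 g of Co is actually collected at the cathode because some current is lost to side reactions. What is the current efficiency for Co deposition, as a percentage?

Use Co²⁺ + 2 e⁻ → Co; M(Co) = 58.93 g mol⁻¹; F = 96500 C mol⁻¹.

Q = I·t = 0.5890 × 2510.0 = 1478 C; n(e⁻) = 1478/96500 = 0.01532 mol.
Theoretical n(Co) = n(e⁻)/2 = 0.007660 mol, i.e. m_theo = 0.007660 × 58.93 = 0.4514 g.
Efficiency = m_actual / m_theo = 0.314 / 0.4514 = 69.6 %.

69.6 %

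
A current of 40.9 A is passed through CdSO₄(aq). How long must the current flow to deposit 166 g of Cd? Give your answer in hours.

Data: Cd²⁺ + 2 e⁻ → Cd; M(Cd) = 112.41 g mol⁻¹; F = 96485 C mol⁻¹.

1.94 h

n(Cd) = m/M = 166 / 112.41 = 1.477 mol.
Each Cd atom requires 2 electrons, so n(e⁻) = 2 × 1.477 = 2.953 mol.
Q = n(e⁻)·F = 2.953 × 96485 = 285000 C.
t = Q/I = 285000 / 40.90 A = 6967 s = 1.94 h.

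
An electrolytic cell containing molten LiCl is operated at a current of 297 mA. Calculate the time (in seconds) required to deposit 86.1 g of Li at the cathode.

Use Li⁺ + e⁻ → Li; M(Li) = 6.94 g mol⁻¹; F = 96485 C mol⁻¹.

4.03 × 10⁶ s

n(Li) = m/M = 86.1 / 6.94 = 12.41 mol.
Each Li atom requires 1 electron, so n(e⁻) = 1 × 12.41 = 12.41 mol.
Q = n(e⁻)·F = 12.41 × 96485 = 1197000 C.
t = Q/I = 1197000 / 0.2970 A = 4030000 s.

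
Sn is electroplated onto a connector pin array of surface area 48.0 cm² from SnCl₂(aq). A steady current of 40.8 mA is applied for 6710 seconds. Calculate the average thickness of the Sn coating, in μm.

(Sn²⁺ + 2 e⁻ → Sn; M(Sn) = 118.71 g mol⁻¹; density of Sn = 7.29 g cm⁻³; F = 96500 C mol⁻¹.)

4.81 μm

Q = I·t = 0.04080 × 6710.0 = 273.8 C; n(e⁻) = 0.002837 mol.
n(Sn) = n(e⁻)/2 = 0.001418 mol, so m = 0.001418 × 118.71 = 0.1684 g.
Volume = m/ρ = 0.1684 / 7.29 = 0.02310 cm³.
Thickness = V/A = 0.02310 / 48.0 = 4.81 × 10⁻⁴ cm = 4.81 μm.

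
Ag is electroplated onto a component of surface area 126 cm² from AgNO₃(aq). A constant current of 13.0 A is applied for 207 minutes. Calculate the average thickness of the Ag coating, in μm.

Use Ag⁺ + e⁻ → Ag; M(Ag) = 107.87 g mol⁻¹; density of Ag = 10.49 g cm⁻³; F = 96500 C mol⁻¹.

Q = I·t = 13.00 × 12420 = 161500 C; n(e⁻) = 1.673 mol.
n(Ag) = n(e⁻)/1 = 1.673 mol, so m = 1.673 × 107.87 = 180.5 g.
Volume = m/ρ = 180.5 / 10.49 = 17.21 cm³.
Thickness = V/A = 17.21 / 126 = 0.137 cm = 1370 μm.

1370 μm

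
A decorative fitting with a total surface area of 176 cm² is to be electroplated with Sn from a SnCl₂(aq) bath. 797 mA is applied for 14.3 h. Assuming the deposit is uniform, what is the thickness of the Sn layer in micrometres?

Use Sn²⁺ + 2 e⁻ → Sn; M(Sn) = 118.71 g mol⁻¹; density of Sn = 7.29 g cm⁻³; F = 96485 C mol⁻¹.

Q = I·t = 0.7970 × 51480 = 41030 C; n(e⁻) = 0.4252 mol.
n(Sn) = n(e⁻)/2 = 0.2126 mol, so m = 0.2126 × 118.71 = 25.24 g.
Volume = m/ρ = 25.24 / 7.29 = 3.462 cm³.
Thickness = V/A = 3.462 / 176 = 0.0197 cm = 197 μm.

197 μm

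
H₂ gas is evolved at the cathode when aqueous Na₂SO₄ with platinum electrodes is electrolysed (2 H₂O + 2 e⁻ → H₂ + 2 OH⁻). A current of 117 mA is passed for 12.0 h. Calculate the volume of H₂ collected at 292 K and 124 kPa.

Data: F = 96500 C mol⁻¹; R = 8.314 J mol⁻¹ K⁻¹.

0.513 L

Q = I·t = 0.1170 A × 43200 s = 5054 C.
n(e⁻) = Q/F = 5054 / 96500 = 0.05238 mol.
2 electrons are transferred per H₂ molecule, so n(H₂) = 0.05238 / 2 = 0.02619 mol.
V = nRT/P = (0.02619 × 8.314 × 292) / (124 × 10³ Pa) = 5.13 × 10⁻⁴ m³ = 0.513 L.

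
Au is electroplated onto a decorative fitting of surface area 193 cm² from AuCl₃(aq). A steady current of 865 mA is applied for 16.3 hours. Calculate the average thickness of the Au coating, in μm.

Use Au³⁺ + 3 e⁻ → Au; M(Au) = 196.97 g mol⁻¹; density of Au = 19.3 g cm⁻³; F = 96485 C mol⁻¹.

Q = I·t = 0.8650 × 58680 = 50760 C; n(e⁻) = 0.5261 mol.
n(Au) = n(e⁻)/3 = 0.1754 mol, so m = 0.1754 × 196.97 = 34.54 g.
Volume = m/ρ = 34.54 / 19.3 = 1.790 cm³.
Thickness = V/A = 1.790 / 193 = 0.00927 cm = 92.7 μm.

92.7 μm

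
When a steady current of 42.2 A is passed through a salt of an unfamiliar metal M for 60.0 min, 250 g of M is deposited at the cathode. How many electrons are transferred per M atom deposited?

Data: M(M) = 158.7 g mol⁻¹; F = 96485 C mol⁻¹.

Q = I·t = 42.20 A × 3600.0 s = 151900 C, so n(e⁻) = 151900/96485 = 1.575 mol.
n(M) deposited = 250 / 158.7 = 1.575 mol.
Electrons per atom = n(e⁻)/n(M) = 1.575 / 1.575 = 1.00 ≈ 1, so the ion is M⁺.

1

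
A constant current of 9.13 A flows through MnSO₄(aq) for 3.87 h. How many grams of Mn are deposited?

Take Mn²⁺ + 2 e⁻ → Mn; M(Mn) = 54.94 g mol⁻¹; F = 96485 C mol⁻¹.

Q = I·t = 9.130 A × 13932 s = 127200 C.
n(e⁻) = Q/F = 127200 / 96485 = 1.318 mol.
Mn²⁺ + 2 e⁻ → Mn, so n(Mn) = n(e⁻)/2 = 0.6592 mol.
m = n·M = 0.6592 × 54.94 = 36.2 g.

36.2 g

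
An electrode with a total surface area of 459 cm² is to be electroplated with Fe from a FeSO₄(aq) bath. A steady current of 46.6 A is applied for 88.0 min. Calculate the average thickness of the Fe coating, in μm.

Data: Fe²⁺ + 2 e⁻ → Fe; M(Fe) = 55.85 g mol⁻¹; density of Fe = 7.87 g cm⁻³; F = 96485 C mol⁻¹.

197 μm

Q = I·t = 46.60 × 5280.0 = 246000 C; n(e⁻) = 2.550 mol.
n(Fe) = n(e⁻)/2 = 1.275 mol, so m = 1.275 × 55.85 = 71.21 g.
Volume = m/ρ = 71.21 / 7.87 = 9.049 cm³.
Thickness = V/A = 9.049 / 459 = 0.0197 cm = 197 μm.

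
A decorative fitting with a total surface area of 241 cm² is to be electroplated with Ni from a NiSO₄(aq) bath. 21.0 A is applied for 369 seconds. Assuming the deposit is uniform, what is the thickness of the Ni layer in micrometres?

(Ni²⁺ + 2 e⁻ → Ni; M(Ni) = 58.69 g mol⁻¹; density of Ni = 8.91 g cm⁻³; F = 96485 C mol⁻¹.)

11.0 μm

Q = I·t = 21.00 × 369.00 = 7749 C; n(e⁻) = 0.08031 mol.
n(Ni) = n(e⁻)/2 = 0.04016 mol, so m = 0.04016 × 58.69 = 2.357 g.
Volume = m/ρ = 2.357 / 8.91 = 0.2645 cm³.
Thickness = V/A = 0.2645 / 241 = 0.00110 cm = 11.0 μm.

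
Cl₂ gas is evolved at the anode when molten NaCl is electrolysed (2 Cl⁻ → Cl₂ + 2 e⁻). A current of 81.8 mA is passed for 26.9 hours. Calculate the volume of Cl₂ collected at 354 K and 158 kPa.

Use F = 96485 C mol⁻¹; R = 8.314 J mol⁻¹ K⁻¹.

Q = I·t = 0.08180 A × 96840 s = 7922 C.
n(e⁻) = Q/F = 7922 / 96485 = 0.08210 mol.
2 electrons are transferred per Cl₂ molecule, so n(Cl₂) = 0.08210 / 2 = 0.04105 mol.
V = nRT/P = (0.04105 × 8.314 × 354) / (158 × 10³ Pa) = 7.65 × 10⁻⁴ m³ = 0.765 L.

0.765 L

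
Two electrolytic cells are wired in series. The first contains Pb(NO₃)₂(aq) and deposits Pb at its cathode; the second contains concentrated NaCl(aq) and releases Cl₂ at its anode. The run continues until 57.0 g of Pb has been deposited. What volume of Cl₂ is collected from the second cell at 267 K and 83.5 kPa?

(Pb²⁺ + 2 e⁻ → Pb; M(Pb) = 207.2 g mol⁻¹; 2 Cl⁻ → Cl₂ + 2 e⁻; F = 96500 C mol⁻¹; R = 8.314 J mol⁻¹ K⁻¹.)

n(Pb) = 57.0 / 207.2 = 0.2751 mol, so n(e⁻) = 2 × 0.2751 = 0.5502 mol.
The cells are in series, so the same 0.5502 mol of electrons passes through the second cell.
2 Cl⁻ → Cl₂ + 2 e⁻ — 2 mol e⁻ per mol Cl₂, so n(Cl₂) = 0.5502/2 = 0.2751 mol.
V = nRT/P = (0.2751 × 8.314 × 267) / (83.5 × 10³) = 0.00731 m³ = 7.31 L.

7.31 L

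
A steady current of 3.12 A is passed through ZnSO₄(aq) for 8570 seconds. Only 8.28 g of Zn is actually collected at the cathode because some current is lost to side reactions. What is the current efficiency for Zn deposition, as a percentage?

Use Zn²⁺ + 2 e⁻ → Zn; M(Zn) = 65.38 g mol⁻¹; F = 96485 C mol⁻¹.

Q = I·t = 3.120 × 8570.0 = 26740 C; n(e⁻) = 26740/96485 = 0.2771 mol.
Theoretical n(Zn) = n(e⁻)/2 = 0.1386 mol, i.e. m_theo = 0.1386 × 65.38 = 9.059 g.
Efficiency = m_actual / m_theo = 8.28 / 9.059 = 91.4 %.

91.4 %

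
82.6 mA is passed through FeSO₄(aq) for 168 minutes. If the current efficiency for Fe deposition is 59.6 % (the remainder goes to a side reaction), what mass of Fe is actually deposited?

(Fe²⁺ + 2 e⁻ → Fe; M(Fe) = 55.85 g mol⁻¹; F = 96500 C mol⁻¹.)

Q = I·t = 0.08260 × 10080 = 832.6 C.
n(e⁻) = 832.6/96500 = 0.008628 mol; theoretically n(Fe) = 0.008628/2 = 0.004314 mol, m_theo = 0.2409 g.
At 59.6 % efficiency, m_actual = 0.596 × 0.2409 = 0.144 g.

0.144 g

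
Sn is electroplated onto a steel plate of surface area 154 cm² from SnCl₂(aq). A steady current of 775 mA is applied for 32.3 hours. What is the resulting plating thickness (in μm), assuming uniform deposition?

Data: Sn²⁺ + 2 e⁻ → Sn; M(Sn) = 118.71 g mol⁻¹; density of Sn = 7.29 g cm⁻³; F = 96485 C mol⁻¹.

Q = I·t = 0.7750 × 116280 = 90120 C; n(e⁻) = 0.9340 mol.
n(Sn) = n(e⁻)/2 = 0.4670 mol, so m = 0.4670 × 118.71 = 55.44 g.
Volume = m/ρ = 55.44 / 7.29 = 7.605 cm³.
Thickness = V/A = 7.605 / 154 = 0.0494 cm = 494 μm.

494 μm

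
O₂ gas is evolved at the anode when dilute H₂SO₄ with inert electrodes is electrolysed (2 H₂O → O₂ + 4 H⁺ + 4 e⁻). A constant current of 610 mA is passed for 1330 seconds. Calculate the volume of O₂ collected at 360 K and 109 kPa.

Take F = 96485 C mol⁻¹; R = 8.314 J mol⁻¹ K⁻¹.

0.0577 L

Q = I·t = 0.6100 A × 1330.0 s = 811.3 C.
n(e⁻) = Q/F = 811.3 / 96485 = 0.008409 mol.
4 electrons are transferred per O₂ molecule, so n(O₂) = 0.008409 / 4 = 0.002102 mol.
V = nRT/P = (0.002102 × 8.314 × 360) / (109 × 10³ Pa) = 5.77 × 10⁻⁵ m³ = 0.0577 L.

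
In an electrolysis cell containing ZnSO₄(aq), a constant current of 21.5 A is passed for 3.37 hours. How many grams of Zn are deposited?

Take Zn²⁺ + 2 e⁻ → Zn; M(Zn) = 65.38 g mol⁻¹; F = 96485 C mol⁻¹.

Q = I·t = 21.50 A × 12132 s = 260800 C.
n(e⁻) = Q/F = 260800 / 96485 = 2.703 mol.
Zn²⁺ + 2 e⁻ → Zn, so n(Zn) = n(e⁻)/2 = 1.352 mol.
m = n·M = 1.352 × 65.38 = 88.4 g.

88.4 g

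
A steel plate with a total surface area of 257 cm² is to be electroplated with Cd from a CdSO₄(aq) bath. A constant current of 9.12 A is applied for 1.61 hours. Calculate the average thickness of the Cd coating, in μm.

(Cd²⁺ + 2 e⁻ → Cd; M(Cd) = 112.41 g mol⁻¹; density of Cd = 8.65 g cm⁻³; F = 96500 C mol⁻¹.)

138 μm

Q = I·t = 9.120 × 5796.0 = 52860 C; n(e⁻) = 0.5478 mol.
n(Cd) = n(e⁻)/2 = 0.2739 mol, so m = 0.2739 × 112.41 = 30.79 g.
Volume = m/ρ = 30.79 / 8.65 = 3.559 cm³.
Thickness = V/A = 3.559 / 257 = 0.0138 cm = 138 μm.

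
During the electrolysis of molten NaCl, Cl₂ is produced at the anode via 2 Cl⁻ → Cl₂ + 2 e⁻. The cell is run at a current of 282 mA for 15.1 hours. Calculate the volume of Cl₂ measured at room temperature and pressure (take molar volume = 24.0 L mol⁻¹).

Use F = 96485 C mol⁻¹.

1.91 L

Q = I·t = 0.2820 A × 54360 s = 15330 C.
n(e⁻) = Q/F = 15330 / 96485 = 0.1589 mol.
2 electrons are transferred per Cl₂ molecule, so n(Cl₂) = 0.1589 / 2 = 0.07944 mol.
V = n × V_m = 0.07944 × 24.0 = 1.91 L.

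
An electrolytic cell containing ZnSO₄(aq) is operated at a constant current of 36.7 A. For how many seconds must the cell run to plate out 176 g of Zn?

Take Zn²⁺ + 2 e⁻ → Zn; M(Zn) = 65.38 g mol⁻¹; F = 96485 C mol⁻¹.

14200 s

n(Zn) = m/M = 176 / 65.38 = 2.692 mol.
Each Zn atom requires 2 electrons, so n(e⁻) = 2 × 2.692 = 5.384 mol.
Q = n(e⁻)·F = 5.384 × 96485 = 519500 C.
t = Q/I = 519500 / 36.70 A = 14150 s.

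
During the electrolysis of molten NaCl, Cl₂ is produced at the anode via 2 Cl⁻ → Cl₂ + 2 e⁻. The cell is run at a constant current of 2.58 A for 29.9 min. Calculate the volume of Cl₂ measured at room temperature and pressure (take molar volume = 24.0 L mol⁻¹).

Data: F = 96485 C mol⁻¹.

Q = I·t = 2.580 A × 1794.0 s = 4629 C.
n(e⁻) = Q/F = 4629 / 96485 = 0.04797 mol.
2 electrons are transferred per Cl₂ molecule, so n(Cl₂) = 0.04797 / 2 = 0.02399 mol.
V = n × V_m = 0.02399 × 24.0 = 0.576 L.

0.576 L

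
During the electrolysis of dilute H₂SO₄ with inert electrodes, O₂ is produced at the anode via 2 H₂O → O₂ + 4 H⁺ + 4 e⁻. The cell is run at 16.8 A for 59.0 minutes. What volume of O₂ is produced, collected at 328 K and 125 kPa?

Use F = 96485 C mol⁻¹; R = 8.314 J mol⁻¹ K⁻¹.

3.36 L

Q = I·t = 16.80 A × 3540.0 s = 59470 C.
n(e⁻) = Q/F = 59470 / 96485 = 0.6164 mol.
4 electrons are transferred per O₂ molecule, so n(O₂) = 0.6164 / 4 = 0.1541 mol.
V = nRT/P = (0.1541 × 8.314 × 328) / (125 × 10³ Pa) = 0.00336 m³ = 3.36 L.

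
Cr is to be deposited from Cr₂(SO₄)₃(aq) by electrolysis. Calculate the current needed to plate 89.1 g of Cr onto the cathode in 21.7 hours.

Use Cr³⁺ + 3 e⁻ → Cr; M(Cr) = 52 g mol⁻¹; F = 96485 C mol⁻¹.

6.35 A

n(Cr) = 89.1 / 52 = 1.713 mol.
n(e⁻) = 3 × 1.713 = 5.140 mol.
Q = n(e⁻)·F = 5.140 × 96485 = 496000 C.
I = Q/t = 496000 / 78120 s = 6.35 A.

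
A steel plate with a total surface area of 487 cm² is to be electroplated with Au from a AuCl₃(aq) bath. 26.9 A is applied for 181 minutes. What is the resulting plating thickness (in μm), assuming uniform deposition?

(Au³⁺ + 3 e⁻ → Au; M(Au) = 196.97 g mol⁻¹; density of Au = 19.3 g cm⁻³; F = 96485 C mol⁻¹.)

Q = I·t = 26.90 × 10860 = 292100 C; n(e⁻) = 3.028 mol.
n(Au) = n(e⁻)/3 = 1.009 mol, so m = 1.009 × 196.97 = 198.8 g.
Volume = m/ρ = 198.8 / 19.3 = 10.30 cm³.
Thickness = V/A = 10.30 / 487 = 0.0212 cm = 212 μm.

212 μm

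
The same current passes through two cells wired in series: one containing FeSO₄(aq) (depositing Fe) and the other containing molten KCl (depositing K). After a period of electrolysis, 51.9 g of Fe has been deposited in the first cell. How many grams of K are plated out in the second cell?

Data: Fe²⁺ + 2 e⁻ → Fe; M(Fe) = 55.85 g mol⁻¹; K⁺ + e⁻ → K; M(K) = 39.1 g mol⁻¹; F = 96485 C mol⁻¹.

n(Fe) = 51.9 / 55.85 = 0.9293 mol.
Since Fe²⁺ + 2 e⁻ → Fe, n(e⁻) passed = 2 × 0.9293 = 1.859 mol.
Cells in series carry the same charge, so the same 1.859 mol of electrons passes through cell 2.
K⁺ + e⁻ → K, so n(K) = 1.859 / 1 = 1.859 mol.
m(K) = 1.859 × 39.1 = 72.7 g.

72.7 g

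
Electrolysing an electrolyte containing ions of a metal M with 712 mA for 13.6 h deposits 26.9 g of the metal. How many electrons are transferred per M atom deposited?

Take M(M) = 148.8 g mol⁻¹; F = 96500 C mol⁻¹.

2

Q = I·t = 0.7120 A × 48960 s = 34860 C, so n(e⁻) = 34860/96500 = 0.3612 mol.
n(M) deposited = 26.9 / 148.8 = 0.1808 mol.
Electrons per atom = n(e⁻)/n(M) = 0.3612 / 0.1808 = 2.00 ≈ 2, so the ion is M²⁺.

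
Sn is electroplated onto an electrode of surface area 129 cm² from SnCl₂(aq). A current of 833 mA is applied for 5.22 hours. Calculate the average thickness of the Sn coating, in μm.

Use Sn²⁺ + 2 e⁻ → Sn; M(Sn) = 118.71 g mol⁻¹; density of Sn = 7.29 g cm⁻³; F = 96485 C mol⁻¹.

Q = I·t = 0.8330 × 18792 = 15650 C; n(e⁻) = 0.1622 mol.
n(Sn) = n(e⁻)/2 = 0.08112 mol, so m = 0.08112 × 118.71 = 9.630 g.
Volume = m/ρ = 9.630 / 7.29 = 1.321 cm³.
Thickness = V/A = 1.321 / 129 = 0.0102 cm = 102 μm.

102 μm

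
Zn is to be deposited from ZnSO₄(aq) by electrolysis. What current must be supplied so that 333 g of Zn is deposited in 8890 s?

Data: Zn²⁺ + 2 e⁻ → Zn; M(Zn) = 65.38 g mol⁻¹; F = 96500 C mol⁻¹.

n(Zn) = 333 / 65.38 = 5.093 mol.
n(e⁻) = 2 × 5.093 = 10.19 mol.
Q = n(e⁻)·F = 10.19 × 96500 = 983000 C.
I = Q/t = 983000 / 8890.0 s = 111 A.

111 A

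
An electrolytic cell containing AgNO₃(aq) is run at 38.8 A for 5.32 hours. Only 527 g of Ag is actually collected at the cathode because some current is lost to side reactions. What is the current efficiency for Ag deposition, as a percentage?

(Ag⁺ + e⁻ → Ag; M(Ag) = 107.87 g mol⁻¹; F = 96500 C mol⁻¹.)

Q = I·t = 38.80 × 19152 = 743100 C; n(e⁻) = 743100/96500 = 7.700 mol.
Theoretical n(Ag) = n(e⁻)/1 = 7.700 mol, i.e. m_theo = 7.700 × 107.87 = 830.7 g.
Efficiency = m_actual / m_theo = 527 / 830.7 = 63.4 %.

63.4 %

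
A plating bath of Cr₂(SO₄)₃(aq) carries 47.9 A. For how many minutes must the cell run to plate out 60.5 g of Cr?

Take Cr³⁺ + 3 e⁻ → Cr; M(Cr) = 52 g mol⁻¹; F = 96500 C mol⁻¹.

n(Cr) = m/M = 60.5 / 52 = 1.163 mol.
Each Cr atom requires 3 electrons, so n(e⁻) = 3 × 1.163 = 3.490 mol.
Q = n(e⁻)·F = 3.490 × 96500 = 336800 C.
t = Q/I = 336800 / 47.90 A = 7032 s = 117 min.

117 min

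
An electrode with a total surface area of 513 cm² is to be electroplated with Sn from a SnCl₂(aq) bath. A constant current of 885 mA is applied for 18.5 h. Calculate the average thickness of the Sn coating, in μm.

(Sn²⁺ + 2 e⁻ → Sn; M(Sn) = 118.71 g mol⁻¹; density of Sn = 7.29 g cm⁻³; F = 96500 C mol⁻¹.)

Q = I·t = 0.8850 × 66600 = 58940 C; n(e⁻) = 0.6108 mol.
n(Sn) = n(e⁻)/2 = 0.3054 mol, so m = 0.3054 × 118.71 = 36.25 g.
Volume = m/ρ = 36.25 / 7.29 = 4.973 cm³.
Thickness = V/A = 4.973 / 513 = 0.00969 cm = 96.9 μm.

96.9 μm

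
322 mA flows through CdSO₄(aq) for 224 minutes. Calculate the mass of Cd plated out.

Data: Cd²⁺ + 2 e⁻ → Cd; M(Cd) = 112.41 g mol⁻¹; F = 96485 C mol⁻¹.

Q = I·t = 0.3220 A × 13440 s = 4328 C.
n(e⁻) = Q/F = 4328 / 96485 = 0.04485 mol.
Cd²⁺ + 2 e⁻ → Cd, so n(Cd) = n(e⁻)/2 = 0.02243 mol.
m = n·M = 0.02243 × 112.41 = 2.52 g.

2.52 g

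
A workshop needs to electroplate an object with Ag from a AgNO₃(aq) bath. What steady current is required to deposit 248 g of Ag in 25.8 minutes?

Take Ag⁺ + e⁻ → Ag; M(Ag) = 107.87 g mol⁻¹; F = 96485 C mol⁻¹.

143 A

n(Ag) = 248 / 107.87 = 2.299 mol.
n(e⁻) = 1 × 2.299 = 2.299 mol.
Q = n(e⁻)·F = 2.299 × 96485 = 221800 C.
I = Q/t = 221800 / 1548.0 s = 143 A.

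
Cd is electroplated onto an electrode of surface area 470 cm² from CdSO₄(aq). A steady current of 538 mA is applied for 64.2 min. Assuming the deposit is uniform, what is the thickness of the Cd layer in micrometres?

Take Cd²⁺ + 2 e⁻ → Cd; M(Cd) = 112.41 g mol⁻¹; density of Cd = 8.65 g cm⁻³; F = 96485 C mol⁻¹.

Q = I·t = 0.5380 × 3852.0 = 2072 C; n(e⁻) = 0.02148 mol.
n(Cd) = n(e⁻)/2 = 0.01074 mol, so m = 0.01074 × 112.41 = 1.207 g.
Volume = m/ρ = 1.207 / 8.65 = 0.1396 cm³.
Thickness = V/A = 0.1396 / 470 = 2.97 × 10⁻⁴ cm = 2.97 μm.

2.97 μm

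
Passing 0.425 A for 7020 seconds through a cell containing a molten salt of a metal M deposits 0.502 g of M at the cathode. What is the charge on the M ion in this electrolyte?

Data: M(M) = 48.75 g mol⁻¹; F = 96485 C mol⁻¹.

Q = I·t = 0.4250 A × 7020.0 s = 2984 C, so n(e⁻) = 2984/96485 = 0.03092 mol.
n(M) deposited = 0.502 / 48.75 = 0.01030 mol.
Electrons per atom = n(e⁻)/n(M) = 0.03092 / 0.01030 = 3.00 ≈ 3, so the ion is M³⁺.

+3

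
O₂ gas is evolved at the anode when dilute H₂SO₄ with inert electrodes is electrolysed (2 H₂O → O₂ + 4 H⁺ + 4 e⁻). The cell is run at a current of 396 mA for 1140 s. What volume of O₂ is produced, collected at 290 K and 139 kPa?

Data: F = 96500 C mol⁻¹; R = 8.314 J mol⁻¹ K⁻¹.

0.0203 L

Q = I·t = 0.3960 A × 1140.0 s = 451.4 C.
n(e⁻) = Q/F = 451.4 / 96500 = 0.004678 mol.
4 electrons are transferred per O₂ molecule, so n(O₂) = 0.004678 / 4 = 0.001170 mol.
V = nRT/P = (0.001170 × 8.314 × 290) / (139 × 10³ Pa) = 2.03 × 10⁻⁵ m³ = 0.0203 L.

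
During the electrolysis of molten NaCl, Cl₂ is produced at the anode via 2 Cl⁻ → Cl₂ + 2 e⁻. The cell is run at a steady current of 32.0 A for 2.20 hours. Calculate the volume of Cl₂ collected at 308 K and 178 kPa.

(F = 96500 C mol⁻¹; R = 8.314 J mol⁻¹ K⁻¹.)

18.9 L

Q = I·t = 32.00 A × 7920.0 s = 253400 C.
n(e⁻) = Q/F = 253400 / 96500 = 2.626 mol.
2 electrons are transferred per Cl₂ molecule, so n(Cl₂) = 2.626 / 2 = 1.313 mol.
V = nRT/P = (1.313 × 8.314 × 308) / (178 × 10³ Pa) = 0.0189 m³ = 18.9 L.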